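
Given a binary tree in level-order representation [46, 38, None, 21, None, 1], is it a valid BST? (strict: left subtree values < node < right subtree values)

Level-order array: [46, 38, None, 21, None, 1]
Validate using subtree bounds (lo, hi): at each node, require lo < value < hi,
then recurse left with hi=value and right with lo=value.
Preorder trace (stopping at first violation):
  at node 46 with bounds (-inf, +inf): OK
  at node 38 with bounds (-inf, 46): OK
  at node 21 with bounds (-inf, 38): OK
  at node 1 with bounds (-inf, 21): OK
No violation found at any node.
Result: Valid BST


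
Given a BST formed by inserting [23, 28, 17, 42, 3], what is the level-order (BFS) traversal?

Tree insertion order: [23, 28, 17, 42, 3]
Tree (level-order array): [23, 17, 28, 3, None, None, 42]
BFS from the root, enqueuing left then right child of each popped node:
  queue [23] -> pop 23, enqueue [17, 28], visited so far: [23]
  queue [17, 28] -> pop 17, enqueue [3], visited so far: [23, 17]
  queue [28, 3] -> pop 28, enqueue [42], visited so far: [23, 17, 28]
  queue [3, 42] -> pop 3, enqueue [none], visited so far: [23, 17, 28, 3]
  queue [42] -> pop 42, enqueue [none], visited so far: [23, 17, 28, 3, 42]
Result: [23, 17, 28, 3, 42]


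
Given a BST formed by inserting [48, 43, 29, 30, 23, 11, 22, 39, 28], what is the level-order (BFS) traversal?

Tree insertion order: [48, 43, 29, 30, 23, 11, 22, 39, 28]
Tree (level-order array): [48, 43, None, 29, None, 23, 30, 11, 28, None, 39, None, 22]
BFS from the root, enqueuing left then right child of each popped node:
  queue [48] -> pop 48, enqueue [43], visited so far: [48]
  queue [43] -> pop 43, enqueue [29], visited so far: [48, 43]
  queue [29] -> pop 29, enqueue [23, 30], visited so far: [48, 43, 29]
  queue [23, 30] -> pop 23, enqueue [11, 28], visited so far: [48, 43, 29, 23]
  queue [30, 11, 28] -> pop 30, enqueue [39], visited so far: [48, 43, 29, 23, 30]
  queue [11, 28, 39] -> pop 11, enqueue [22], visited so far: [48, 43, 29, 23, 30, 11]
  queue [28, 39, 22] -> pop 28, enqueue [none], visited so far: [48, 43, 29, 23, 30, 11, 28]
  queue [39, 22] -> pop 39, enqueue [none], visited so far: [48, 43, 29, 23, 30, 11, 28, 39]
  queue [22] -> pop 22, enqueue [none], visited so far: [48, 43, 29, 23, 30, 11, 28, 39, 22]
Result: [48, 43, 29, 23, 30, 11, 28, 39, 22]


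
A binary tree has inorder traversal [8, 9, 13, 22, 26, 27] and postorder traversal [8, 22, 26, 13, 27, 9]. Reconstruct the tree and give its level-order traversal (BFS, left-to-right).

Inorder:   [8, 9, 13, 22, 26, 27]
Postorder: [8, 22, 26, 13, 27, 9]
Algorithm: postorder visits root last, so walk postorder right-to-left;
each value is the root of the current inorder slice — split it at that
value, recurse on the right subtree first, then the left.
Recursive splits:
  root=9; inorder splits into left=[8], right=[13, 22, 26, 27]
  root=27; inorder splits into left=[13, 22, 26], right=[]
  root=13; inorder splits into left=[], right=[22, 26]
  root=26; inorder splits into left=[22], right=[]
  root=22; inorder splits into left=[], right=[]
  root=8; inorder splits into left=[], right=[]
Reconstructed level-order: [9, 8, 27, 13, 26, 22]


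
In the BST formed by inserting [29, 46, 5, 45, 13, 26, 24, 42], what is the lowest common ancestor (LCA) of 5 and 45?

Tree insertion order: [29, 46, 5, 45, 13, 26, 24, 42]
Tree (level-order array): [29, 5, 46, None, 13, 45, None, None, 26, 42, None, 24]
In a BST, the LCA of p=5, q=45 is the first node v on the
root-to-leaf path with p <= v <= q (go left if both < v, right if both > v).
Walk from root:
  at 29: 5 <= 29 <= 45, this is the LCA
LCA = 29


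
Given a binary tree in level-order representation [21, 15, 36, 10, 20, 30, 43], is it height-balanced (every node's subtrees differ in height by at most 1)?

Tree (level-order array): [21, 15, 36, 10, 20, 30, 43]
Definition: a tree is height-balanced if, at every node, |h(left) - h(right)| <= 1 (empty subtree has height -1).
Bottom-up per-node check:
  node 10: h_left=-1, h_right=-1, diff=0 [OK], height=0
  node 20: h_left=-1, h_right=-1, diff=0 [OK], height=0
  node 15: h_left=0, h_right=0, diff=0 [OK], height=1
  node 30: h_left=-1, h_right=-1, diff=0 [OK], height=0
  node 43: h_left=-1, h_right=-1, diff=0 [OK], height=0
  node 36: h_left=0, h_right=0, diff=0 [OK], height=1
  node 21: h_left=1, h_right=1, diff=0 [OK], height=2
All nodes satisfy the balance condition.
Result: Balanced


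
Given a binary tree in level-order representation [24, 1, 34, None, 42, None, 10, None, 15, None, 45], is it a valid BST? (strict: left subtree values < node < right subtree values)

Level-order array: [24, 1, 34, None, 42, None, 10, None, 15, None, 45]
Validate using subtree bounds (lo, hi): at each node, require lo < value < hi,
then recurse left with hi=value and right with lo=value.
Preorder trace (stopping at first violation):
  at node 24 with bounds (-inf, +inf): OK
  at node 1 with bounds (-inf, 24): OK
  at node 42 with bounds (1, 24): VIOLATION
Node 42 violates its bound: not (1 < 42 < 24).
Result: Not a valid BST


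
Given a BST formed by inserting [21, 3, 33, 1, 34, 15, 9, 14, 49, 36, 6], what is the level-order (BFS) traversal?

Tree insertion order: [21, 3, 33, 1, 34, 15, 9, 14, 49, 36, 6]
Tree (level-order array): [21, 3, 33, 1, 15, None, 34, None, None, 9, None, None, 49, 6, 14, 36]
BFS from the root, enqueuing left then right child of each popped node:
  queue [21] -> pop 21, enqueue [3, 33], visited so far: [21]
  queue [3, 33] -> pop 3, enqueue [1, 15], visited so far: [21, 3]
  queue [33, 1, 15] -> pop 33, enqueue [34], visited so far: [21, 3, 33]
  queue [1, 15, 34] -> pop 1, enqueue [none], visited so far: [21, 3, 33, 1]
  queue [15, 34] -> pop 15, enqueue [9], visited so far: [21, 3, 33, 1, 15]
  queue [34, 9] -> pop 34, enqueue [49], visited so far: [21, 3, 33, 1, 15, 34]
  queue [9, 49] -> pop 9, enqueue [6, 14], visited so far: [21, 3, 33, 1, 15, 34, 9]
  queue [49, 6, 14] -> pop 49, enqueue [36], visited so far: [21, 3, 33, 1, 15, 34, 9, 49]
  queue [6, 14, 36] -> pop 6, enqueue [none], visited so far: [21, 3, 33, 1, 15, 34, 9, 49, 6]
  queue [14, 36] -> pop 14, enqueue [none], visited so far: [21, 3, 33, 1, 15, 34, 9, 49, 6, 14]
  queue [36] -> pop 36, enqueue [none], visited so far: [21, 3, 33, 1, 15, 34, 9, 49, 6, 14, 36]
Result: [21, 3, 33, 1, 15, 34, 9, 49, 6, 14, 36]


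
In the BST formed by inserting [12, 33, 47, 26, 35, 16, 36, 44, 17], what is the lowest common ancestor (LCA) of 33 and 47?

Tree insertion order: [12, 33, 47, 26, 35, 16, 36, 44, 17]
Tree (level-order array): [12, None, 33, 26, 47, 16, None, 35, None, None, 17, None, 36, None, None, None, 44]
In a BST, the LCA of p=33, q=47 is the first node v on the
root-to-leaf path with p <= v <= q (go left if both < v, right if both > v).
Walk from root:
  at 12: both 33 and 47 > 12, go right
  at 33: 33 <= 33 <= 47, this is the LCA
LCA = 33


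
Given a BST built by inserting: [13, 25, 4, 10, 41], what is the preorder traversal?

Tree insertion order: [13, 25, 4, 10, 41]
Tree (level-order array): [13, 4, 25, None, 10, None, 41]
Preorder traversal: [13, 4, 10, 25, 41]


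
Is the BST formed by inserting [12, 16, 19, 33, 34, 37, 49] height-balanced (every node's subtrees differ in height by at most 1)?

Tree (level-order array): [12, None, 16, None, 19, None, 33, None, 34, None, 37, None, 49]
Definition: a tree is height-balanced if, at every node, |h(left) - h(right)| <= 1 (empty subtree has height -1).
Bottom-up per-node check:
  node 49: h_left=-1, h_right=-1, diff=0 [OK], height=0
  node 37: h_left=-1, h_right=0, diff=1 [OK], height=1
  node 34: h_left=-1, h_right=1, diff=2 [FAIL (|-1-1|=2 > 1)], height=2
  node 33: h_left=-1, h_right=2, diff=3 [FAIL (|-1-2|=3 > 1)], height=3
  node 19: h_left=-1, h_right=3, diff=4 [FAIL (|-1-3|=4 > 1)], height=4
  node 16: h_left=-1, h_right=4, diff=5 [FAIL (|-1-4|=5 > 1)], height=5
  node 12: h_left=-1, h_right=5, diff=6 [FAIL (|-1-5|=6 > 1)], height=6
Node 34 violates the condition: |-1 - 1| = 2 > 1.
Result: Not balanced


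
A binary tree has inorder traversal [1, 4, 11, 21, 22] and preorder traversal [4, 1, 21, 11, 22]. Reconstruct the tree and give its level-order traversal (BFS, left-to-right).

Inorder:  [1, 4, 11, 21, 22]
Preorder: [4, 1, 21, 11, 22]
Algorithm: preorder visits root first, so consume preorder in order;
for each root, split the current inorder slice at that value into
left-subtree inorder and right-subtree inorder, then recurse.
Recursive splits:
  root=4; inorder splits into left=[1], right=[11, 21, 22]
  root=1; inorder splits into left=[], right=[]
  root=21; inorder splits into left=[11], right=[22]
  root=11; inorder splits into left=[], right=[]
  root=22; inorder splits into left=[], right=[]
Reconstructed level-order: [4, 1, 21, 11, 22]


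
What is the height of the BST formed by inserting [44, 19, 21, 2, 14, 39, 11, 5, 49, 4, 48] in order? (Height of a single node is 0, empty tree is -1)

Insertion order: [44, 19, 21, 2, 14, 39, 11, 5, 49, 4, 48]
Tree (level-order array): [44, 19, 49, 2, 21, 48, None, None, 14, None, 39, None, None, 11, None, None, None, 5, None, 4]
Compute height bottom-up (empty subtree = -1):
  height(4) = 1 + max(-1, -1) = 0
  height(5) = 1 + max(0, -1) = 1
  height(11) = 1 + max(1, -1) = 2
  height(14) = 1 + max(2, -1) = 3
  height(2) = 1 + max(-1, 3) = 4
  height(39) = 1 + max(-1, -1) = 0
  height(21) = 1 + max(-1, 0) = 1
  height(19) = 1 + max(4, 1) = 5
  height(48) = 1 + max(-1, -1) = 0
  height(49) = 1 + max(0, -1) = 1
  height(44) = 1 + max(5, 1) = 6
Height = 6


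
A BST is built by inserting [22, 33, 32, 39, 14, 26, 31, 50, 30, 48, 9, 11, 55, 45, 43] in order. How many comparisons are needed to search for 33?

Search path for 33: 22 -> 33
Found: True
Comparisons: 2


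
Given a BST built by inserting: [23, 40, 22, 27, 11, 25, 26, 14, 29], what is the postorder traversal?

Tree insertion order: [23, 40, 22, 27, 11, 25, 26, 14, 29]
Tree (level-order array): [23, 22, 40, 11, None, 27, None, None, 14, 25, 29, None, None, None, 26]
Postorder traversal: [14, 11, 22, 26, 25, 29, 27, 40, 23]


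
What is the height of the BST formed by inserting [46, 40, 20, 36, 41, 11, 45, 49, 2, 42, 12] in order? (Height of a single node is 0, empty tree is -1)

Insertion order: [46, 40, 20, 36, 41, 11, 45, 49, 2, 42, 12]
Tree (level-order array): [46, 40, 49, 20, 41, None, None, 11, 36, None, 45, 2, 12, None, None, 42]
Compute height bottom-up (empty subtree = -1):
  height(2) = 1 + max(-1, -1) = 0
  height(12) = 1 + max(-1, -1) = 0
  height(11) = 1 + max(0, 0) = 1
  height(36) = 1 + max(-1, -1) = 0
  height(20) = 1 + max(1, 0) = 2
  height(42) = 1 + max(-1, -1) = 0
  height(45) = 1 + max(0, -1) = 1
  height(41) = 1 + max(-1, 1) = 2
  height(40) = 1 + max(2, 2) = 3
  height(49) = 1 + max(-1, -1) = 0
  height(46) = 1 + max(3, 0) = 4
Height = 4


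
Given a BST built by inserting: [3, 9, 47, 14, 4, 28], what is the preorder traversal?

Tree insertion order: [3, 9, 47, 14, 4, 28]
Tree (level-order array): [3, None, 9, 4, 47, None, None, 14, None, None, 28]
Preorder traversal: [3, 9, 4, 47, 14, 28]


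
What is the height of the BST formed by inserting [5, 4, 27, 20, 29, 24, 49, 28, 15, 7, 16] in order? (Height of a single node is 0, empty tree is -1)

Insertion order: [5, 4, 27, 20, 29, 24, 49, 28, 15, 7, 16]
Tree (level-order array): [5, 4, 27, None, None, 20, 29, 15, 24, 28, 49, 7, 16]
Compute height bottom-up (empty subtree = -1):
  height(4) = 1 + max(-1, -1) = 0
  height(7) = 1 + max(-1, -1) = 0
  height(16) = 1 + max(-1, -1) = 0
  height(15) = 1 + max(0, 0) = 1
  height(24) = 1 + max(-1, -1) = 0
  height(20) = 1 + max(1, 0) = 2
  height(28) = 1 + max(-1, -1) = 0
  height(49) = 1 + max(-1, -1) = 0
  height(29) = 1 + max(0, 0) = 1
  height(27) = 1 + max(2, 1) = 3
  height(5) = 1 + max(0, 3) = 4
Height = 4


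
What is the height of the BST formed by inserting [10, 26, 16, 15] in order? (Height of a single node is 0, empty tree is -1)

Insertion order: [10, 26, 16, 15]
Tree (level-order array): [10, None, 26, 16, None, 15]
Compute height bottom-up (empty subtree = -1):
  height(15) = 1 + max(-1, -1) = 0
  height(16) = 1 + max(0, -1) = 1
  height(26) = 1 + max(1, -1) = 2
  height(10) = 1 + max(-1, 2) = 3
Height = 3


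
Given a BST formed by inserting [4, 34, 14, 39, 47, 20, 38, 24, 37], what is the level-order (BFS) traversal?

Tree insertion order: [4, 34, 14, 39, 47, 20, 38, 24, 37]
Tree (level-order array): [4, None, 34, 14, 39, None, 20, 38, 47, None, 24, 37]
BFS from the root, enqueuing left then right child of each popped node:
  queue [4] -> pop 4, enqueue [34], visited so far: [4]
  queue [34] -> pop 34, enqueue [14, 39], visited so far: [4, 34]
  queue [14, 39] -> pop 14, enqueue [20], visited so far: [4, 34, 14]
  queue [39, 20] -> pop 39, enqueue [38, 47], visited so far: [4, 34, 14, 39]
  queue [20, 38, 47] -> pop 20, enqueue [24], visited so far: [4, 34, 14, 39, 20]
  queue [38, 47, 24] -> pop 38, enqueue [37], visited so far: [4, 34, 14, 39, 20, 38]
  queue [47, 24, 37] -> pop 47, enqueue [none], visited so far: [4, 34, 14, 39, 20, 38, 47]
  queue [24, 37] -> pop 24, enqueue [none], visited so far: [4, 34, 14, 39, 20, 38, 47, 24]
  queue [37] -> pop 37, enqueue [none], visited so far: [4, 34, 14, 39, 20, 38, 47, 24, 37]
Result: [4, 34, 14, 39, 20, 38, 47, 24, 37]


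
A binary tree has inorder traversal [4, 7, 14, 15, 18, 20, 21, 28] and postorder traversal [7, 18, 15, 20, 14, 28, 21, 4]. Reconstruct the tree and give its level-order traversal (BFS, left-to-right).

Inorder:   [4, 7, 14, 15, 18, 20, 21, 28]
Postorder: [7, 18, 15, 20, 14, 28, 21, 4]
Algorithm: postorder visits root last, so walk postorder right-to-left;
each value is the root of the current inorder slice — split it at that
value, recurse on the right subtree first, then the left.
Recursive splits:
  root=4; inorder splits into left=[], right=[7, 14, 15, 18, 20, 21, 28]
  root=21; inorder splits into left=[7, 14, 15, 18, 20], right=[28]
  root=28; inorder splits into left=[], right=[]
  root=14; inorder splits into left=[7], right=[15, 18, 20]
  root=20; inorder splits into left=[15, 18], right=[]
  root=15; inorder splits into left=[], right=[18]
  root=18; inorder splits into left=[], right=[]
  root=7; inorder splits into left=[], right=[]
Reconstructed level-order: [4, 21, 14, 28, 7, 20, 15, 18]


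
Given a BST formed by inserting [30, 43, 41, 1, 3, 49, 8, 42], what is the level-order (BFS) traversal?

Tree insertion order: [30, 43, 41, 1, 3, 49, 8, 42]
Tree (level-order array): [30, 1, 43, None, 3, 41, 49, None, 8, None, 42]
BFS from the root, enqueuing left then right child of each popped node:
  queue [30] -> pop 30, enqueue [1, 43], visited so far: [30]
  queue [1, 43] -> pop 1, enqueue [3], visited so far: [30, 1]
  queue [43, 3] -> pop 43, enqueue [41, 49], visited so far: [30, 1, 43]
  queue [3, 41, 49] -> pop 3, enqueue [8], visited so far: [30, 1, 43, 3]
  queue [41, 49, 8] -> pop 41, enqueue [42], visited so far: [30, 1, 43, 3, 41]
  queue [49, 8, 42] -> pop 49, enqueue [none], visited so far: [30, 1, 43, 3, 41, 49]
  queue [8, 42] -> pop 8, enqueue [none], visited so far: [30, 1, 43, 3, 41, 49, 8]
  queue [42] -> pop 42, enqueue [none], visited so far: [30, 1, 43, 3, 41, 49, 8, 42]
Result: [30, 1, 43, 3, 41, 49, 8, 42]


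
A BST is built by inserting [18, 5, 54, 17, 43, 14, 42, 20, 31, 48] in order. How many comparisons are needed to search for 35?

Search path for 35: 18 -> 54 -> 43 -> 42 -> 20 -> 31
Found: False
Comparisons: 6


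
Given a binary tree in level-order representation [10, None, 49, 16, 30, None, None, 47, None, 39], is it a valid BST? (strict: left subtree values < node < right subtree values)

Level-order array: [10, None, 49, 16, 30, None, None, 47, None, 39]
Validate using subtree bounds (lo, hi): at each node, require lo < value < hi,
then recurse left with hi=value and right with lo=value.
Preorder trace (stopping at first violation):
  at node 10 with bounds (-inf, +inf): OK
  at node 49 with bounds (10, +inf): OK
  at node 16 with bounds (10, 49): OK
  at node 30 with bounds (49, +inf): VIOLATION
Node 30 violates its bound: not (49 < 30 < +inf).
Result: Not a valid BST


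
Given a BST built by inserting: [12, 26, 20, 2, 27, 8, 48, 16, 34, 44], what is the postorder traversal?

Tree insertion order: [12, 26, 20, 2, 27, 8, 48, 16, 34, 44]
Tree (level-order array): [12, 2, 26, None, 8, 20, 27, None, None, 16, None, None, 48, None, None, 34, None, None, 44]
Postorder traversal: [8, 2, 16, 20, 44, 34, 48, 27, 26, 12]


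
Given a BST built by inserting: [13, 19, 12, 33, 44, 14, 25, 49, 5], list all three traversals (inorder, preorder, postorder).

Tree insertion order: [13, 19, 12, 33, 44, 14, 25, 49, 5]
Tree (level-order array): [13, 12, 19, 5, None, 14, 33, None, None, None, None, 25, 44, None, None, None, 49]
Inorder (L, root, R): [5, 12, 13, 14, 19, 25, 33, 44, 49]
Preorder (root, L, R): [13, 12, 5, 19, 14, 33, 25, 44, 49]
Postorder (L, R, root): [5, 12, 14, 25, 49, 44, 33, 19, 13]


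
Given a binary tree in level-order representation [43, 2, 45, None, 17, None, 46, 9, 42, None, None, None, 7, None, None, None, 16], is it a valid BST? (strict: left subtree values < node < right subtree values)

Level-order array: [43, 2, 45, None, 17, None, 46, 9, 42, None, None, None, 7, None, None, None, 16]
Validate using subtree bounds (lo, hi): at each node, require lo < value < hi,
then recurse left with hi=value and right with lo=value.
Preorder trace (stopping at first violation):
  at node 43 with bounds (-inf, +inf): OK
  at node 2 with bounds (-inf, 43): OK
  at node 17 with bounds (2, 43): OK
  at node 9 with bounds (2, 17): OK
  at node 7 with bounds (9, 17): VIOLATION
Node 7 violates its bound: not (9 < 7 < 17).
Result: Not a valid BST


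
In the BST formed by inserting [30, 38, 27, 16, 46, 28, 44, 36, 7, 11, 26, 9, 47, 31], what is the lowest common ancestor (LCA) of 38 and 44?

Tree insertion order: [30, 38, 27, 16, 46, 28, 44, 36, 7, 11, 26, 9, 47, 31]
Tree (level-order array): [30, 27, 38, 16, 28, 36, 46, 7, 26, None, None, 31, None, 44, 47, None, 11, None, None, None, None, None, None, None, None, 9]
In a BST, the LCA of p=38, q=44 is the first node v on the
root-to-leaf path with p <= v <= q (go left if both < v, right if both > v).
Walk from root:
  at 30: both 38 and 44 > 30, go right
  at 38: 38 <= 38 <= 44, this is the LCA
LCA = 38


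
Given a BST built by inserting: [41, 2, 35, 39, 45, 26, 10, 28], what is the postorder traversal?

Tree insertion order: [41, 2, 35, 39, 45, 26, 10, 28]
Tree (level-order array): [41, 2, 45, None, 35, None, None, 26, 39, 10, 28]
Postorder traversal: [10, 28, 26, 39, 35, 2, 45, 41]


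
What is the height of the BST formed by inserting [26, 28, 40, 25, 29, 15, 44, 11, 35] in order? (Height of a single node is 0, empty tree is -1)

Insertion order: [26, 28, 40, 25, 29, 15, 44, 11, 35]
Tree (level-order array): [26, 25, 28, 15, None, None, 40, 11, None, 29, 44, None, None, None, 35]
Compute height bottom-up (empty subtree = -1):
  height(11) = 1 + max(-1, -1) = 0
  height(15) = 1 + max(0, -1) = 1
  height(25) = 1 + max(1, -1) = 2
  height(35) = 1 + max(-1, -1) = 0
  height(29) = 1 + max(-1, 0) = 1
  height(44) = 1 + max(-1, -1) = 0
  height(40) = 1 + max(1, 0) = 2
  height(28) = 1 + max(-1, 2) = 3
  height(26) = 1 + max(2, 3) = 4
Height = 4


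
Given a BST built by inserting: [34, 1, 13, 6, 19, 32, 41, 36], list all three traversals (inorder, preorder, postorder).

Tree insertion order: [34, 1, 13, 6, 19, 32, 41, 36]
Tree (level-order array): [34, 1, 41, None, 13, 36, None, 6, 19, None, None, None, None, None, 32]
Inorder (L, root, R): [1, 6, 13, 19, 32, 34, 36, 41]
Preorder (root, L, R): [34, 1, 13, 6, 19, 32, 41, 36]
Postorder (L, R, root): [6, 32, 19, 13, 1, 36, 41, 34]


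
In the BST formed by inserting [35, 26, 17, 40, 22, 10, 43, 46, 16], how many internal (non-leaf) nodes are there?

Tree built from: [35, 26, 17, 40, 22, 10, 43, 46, 16]
Tree (level-order array): [35, 26, 40, 17, None, None, 43, 10, 22, None, 46, None, 16]
Rule: An internal node has at least one child.
Per-node child counts:
  node 35: 2 child(ren)
  node 26: 1 child(ren)
  node 17: 2 child(ren)
  node 10: 1 child(ren)
  node 16: 0 child(ren)
  node 22: 0 child(ren)
  node 40: 1 child(ren)
  node 43: 1 child(ren)
  node 46: 0 child(ren)
Matching nodes: [35, 26, 17, 10, 40, 43]
Count of internal (non-leaf) nodes: 6


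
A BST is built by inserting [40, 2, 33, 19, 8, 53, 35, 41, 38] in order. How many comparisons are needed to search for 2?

Search path for 2: 40 -> 2
Found: True
Comparisons: 2


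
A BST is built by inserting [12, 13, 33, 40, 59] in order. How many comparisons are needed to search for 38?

Search path for 38: 12 -> 13 -> 33 -> 40
Found: False
Comparisons: 4


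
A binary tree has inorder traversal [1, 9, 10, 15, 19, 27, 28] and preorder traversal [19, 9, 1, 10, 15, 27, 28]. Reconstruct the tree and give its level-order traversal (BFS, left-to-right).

Inorder:  [1, 9, 10, 15, 19, 27, 28]
Preorder: [19, 9, 1, 10, 15, 27, 28]
Algorithm: preorder visits root first, so consume preorder in order;
for each root, split the current inorder slice at that value into
left-subtree inorder and right-subtree inorder, then recurse.
Recursive splits:
  root=19; inorder splits into left=[1, 9, 10, 15], right=[27, 28]
  root=9; inorder splits into left=[1], right=[10, 15]
  root=1; inorder splits into left=[], right=[]
  root=10; inorder splits into left=[], right=[15]
  root=15; inorder splits into left=[], right=[]
  root=27; inorder splits into left=[], right=[28]
  root=28; inorder splits into left=[], right=[]
Reconstructed level-order: [19, 9, 27, 1, 10, 28, 15]


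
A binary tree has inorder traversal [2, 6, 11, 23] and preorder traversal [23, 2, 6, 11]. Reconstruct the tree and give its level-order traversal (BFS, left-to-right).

Inorder:  [2, 6, 11, 23]
Preorder: [23, 2, 6, 11]
Algorithm: preorder visits root first, so consume preorder in order;
for each root, split the current inorder slice at that value into
left-subtree inorder and right-subtree inorder, then recurse.
Recursive splits:
  root=23; inorder splits into left=[2, 6, 11], right=[]
  root=2; inorder splits into left=[], right=[6, 11]
  root=6; inorder splits into left=[], right=[11]
  root=11; inorder splits into left=[], right=[]
Reconstructed level-order: [23, 2, 6, 11]


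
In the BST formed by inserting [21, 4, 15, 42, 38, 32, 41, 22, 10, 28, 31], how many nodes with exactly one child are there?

Tree built from: [21, 4, 15, 42, 38, 32, 41, 22, 10, 28, 31]
Tree (level-order array): [21, 4, 42, None, 15, 38, None, 10, None, 32, 41, None, None, 22, None, None, None, None, 28, None, 31]
Rule: These are nodes with exactly 1 non-null child.
Per-node child counts:
  node 21: 2 child(ren)
  node 4: 1 child(ren)
  node 15: 1 child(ren)
  node 10: 0 child(ren)
  node 42: 1 child(ren)
  node 38: 2 child(ren)
  node 32: 1 child(ren)
  node 22: 1 child(ren)
  node 28: 1 child(ren)
  node 31: 0 child(ren)
  node 41: 0 child(ren)
Matching nodes: [4, 15, 42, 32, 22, 28]
Count of nodes with exactly one child: 6


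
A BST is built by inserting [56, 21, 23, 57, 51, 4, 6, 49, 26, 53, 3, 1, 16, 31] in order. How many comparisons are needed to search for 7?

Search path for 7: 56 -> 21 -> 4 -> 6 -> 16
Found: False
Comparisons: 5


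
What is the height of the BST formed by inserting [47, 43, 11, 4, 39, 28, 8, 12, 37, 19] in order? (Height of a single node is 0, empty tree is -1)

Insertion order: [47, 43, 11, 4, 39, 28, 8, 12, 37, 19]
Tree (level-order array): [47, 43, None, 11, None, 4, 39, None, 8, 28, None, None, None, 12, 37, None, 19]
Compute height bottom-up (empty subtree = -1):
  height(8) = 1 + max(-1, -1) = 0
  height(4) = 1 + max(-1, 0) = 1
  height(19) = 1 + max(-1, -1) = 0
  height(12) = 1 + max(-1, 0) = 1
  height(37) = 1 + max(-1, -1) = 0
  height(28) = 1 + max(1, 0) = 2
  height(39) = 1 + max(2, -1) = 3
  height(11) = 1 + max(1, 3) = 4
  height(43) = 1 + max(4, -1) = 5
  height(47) = 1 + max(5, -1) = 6
Height = 6


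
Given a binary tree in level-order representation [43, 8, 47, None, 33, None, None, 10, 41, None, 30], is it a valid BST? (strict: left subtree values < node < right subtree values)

Level-order array: [43, 8, 47, None, 33, None, None, 10, 41, None, 30]
Validate using subtree bounds (lo, hi): at each node, require lo < value < hi,
then recurse left with hi=value and right with lo=value.
Preorder trace (stopping at first violation):
  at node 43 with bounds (-inf, +inf): OK
  at node 8 with bounds (-inf, 43): OK
  at node 33 with bounds (8, 43): OK
  at node 10 with bounds (8, 33): OK
  at node 30 with bounds (10, 33): OK
  at node 41 with bounds (33, 43): OK
  at node 47 with bounds (43, +inf): OK
No violation found at any node.
Result: Valid BST


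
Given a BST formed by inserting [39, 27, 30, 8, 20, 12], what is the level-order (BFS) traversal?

Tree insertion order: [39, 27, 30, 8, 20, 12]
Tree (level-order array): [39, 27, None, 8, 30, None, 20, None, None, 12]
BFS from the root, enqueuing left then right child of each popped node:
  queue [39] -> pop 39, enqueue [27], visited so far: [39]
  queue [27] -> pop 27, enqueue [8, 30], visited so far: [39, 27]
  queue [8, 30] -> pop 8, enqueue [20], visited so far: [39, 27, 8]
  queue [30, 20] -> pop 30, enqueue [none], visited so far: [39, 27, 8, 30]
  queue [20] -> pop 20, enqueue [12], visited so far: [39, 27, 8, 30, 20]
  queue [12] -> pop 12, enqueue [none], visited so far: [39, 27, 8, 30, 20, 12]
Result: [39, 27, 8, 30, 20, 12]


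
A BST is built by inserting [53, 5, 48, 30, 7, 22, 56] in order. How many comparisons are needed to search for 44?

Search path for 44: 53 -> 5 -> 48 -> 30
Found: False
Comparisons: 4


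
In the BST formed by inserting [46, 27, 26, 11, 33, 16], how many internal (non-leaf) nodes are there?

Tree built from: [46, 27, 26, 11, 33, 16]
Tree (level-order array): [46, 27, None, 26, 33, 11, None, None, None, None, 16]
Rule: An internal node has at least one child.
Per-node child counts:
  node 46: 1 child(ren)
  node 27: 2 child(ren)
  node 26: 1 child(ren)
  node 11: 1 child(ren)
  node 16: 0 child(ren)
  node 33: 0 child(ren)
Matching nodes: [46, 27, 26, 11]
Count of internal (non-leaf) nodes: 4


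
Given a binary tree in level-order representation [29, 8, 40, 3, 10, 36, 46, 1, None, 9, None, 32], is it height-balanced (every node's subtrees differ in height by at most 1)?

Tree (level-order array): [29, 8, 40, 3, 10, 36, 46, 1, None, 9, None, 32]
Definition: a tree is height-balanced if, at every node, |h(left) - h(right)| <= 1 (empty subtree has height -1).
Bottom-up per-node check:
  node 1: h_left=-1, h_right=-1, diff=0 [OK], height=0
  node 3: h_left=0, h_right=-1, diff=1 [OK], height=1
  node 9: h_left=-1, h_right=-1, diff=0 [OK], height=0
  node 10: h_left=0, h_right=-1, diff=1 [OK], height=1
  node 8: h_left=1, h_right=1, diff=0 [OK], height=2
  node 32: h_left=-1, h_right=-1, diff=0 [OK], height=0
  node 36: h_left=0, h_right=-1, diff=1 [OK], height=1
  node 46: h_left=-1, h_right=-1, diff=0 [OK], height=0
  node 40: h_left=1, h_right=0, diff=1 [OK], height=2
  node 29: h_left=2, h_right=2, diff=0 [OK], height=3
All nodes satisfy the balance condition.
Result: Balanced


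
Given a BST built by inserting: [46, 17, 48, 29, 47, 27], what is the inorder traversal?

Tree insertion order: [46, 17, 48, 29, 47, 27]
Tree (level-order array): [46, 17, 48, None, 29, 47, None, 27]
Inorder traversal: [17, 27, 29, 46, 47, 48]


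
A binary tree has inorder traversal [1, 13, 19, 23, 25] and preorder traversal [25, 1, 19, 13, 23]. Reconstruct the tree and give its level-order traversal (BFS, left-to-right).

Inorder:  [1, 13, 19, 23, 25]
Preorder: [25, 1, 19, 13, 23]
Algorithm: preorder visits root first, so consume preorder in order;
for each root, split the current inorder slice at that value into
left-subtree inorder and right-subtree inorder, then recurse.
Recursive splits:
  root=25; inorder splits into left=[1, 13, 19, 23], right=[]
  root=1; inorder splits into left=[], right=[13, 19, 23]
  root=19; inorder splits into left=[13], right=[23]
  root=13; inorder splits into left=[], right=[]
  root=23; inorder splits into left=[], right=[]
Reconstructed level-order: [25, 1, 19, 13, 23]


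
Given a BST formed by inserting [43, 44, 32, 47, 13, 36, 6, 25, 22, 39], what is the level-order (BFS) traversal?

Tree insertion order: [43, 44, 32, 47, 13, 36, 6, 25, 22, 39]
Tree (level-order array): [43, 32, 44, 13, 36, None, 47, 6, 25, None, 39, None, None, None, None, 22]
BFS from the root, enqueuing left then right child of each popped node:
  queue [43] -> pop 43, enqueue [32, 44], visited so far: [43]
  queue [32, 44] -> pop 32, enqueue [13, 36], visited so far: [43, 32]
  queue [44, 13, 36] -> pop 44, enqueue [47], visited so far: [43, 32, 44]
  queue [13, 36, 47] -> pop 13, enqueue [6, 25], visited so far: [43, 32, 44, 13]
  queue [36, 47, 6, 25] -> pop 36, enqueue [39], visited so far: [43, 32, 44, 13, 36]
  queue [47, 6, 25, 39] -> pop 47, enqueue [none], visited so far: [43, 32, 44, 13, 36, 47]
  queue [6, 25, 39] -> pop 6, enqueue [none], visited so far: [43, 32, 44, 13, 36, 47, 6]
  queue [25, 39] -> pop 25, enqueue [22], visited so far: [43, 32, 44, 13, 36, 47, 6, 25]
  queue [39, 22] -> pop 39, enqueue [none], visited so far: [43, 32, 44, 13, 36, 47, 6, 25, 39]
  queue [22] -> pop 22, enqueue [none], visited so far: [43, 32, 44, 13, 36, 47, 6, 25, 39, 22]
Result: [43, 32, 44, 13, 36, 47, 6, 25, 39, 22]


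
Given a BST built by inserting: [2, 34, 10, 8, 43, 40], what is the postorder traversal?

Tree insertion order: [2, 34, 10, 8, 43, 40]
Tree (level-order array): [2, None, 34, 10, 43, 8, None, 40]
Postorder traversal: [8, 10, 40, 43, 34, 2]


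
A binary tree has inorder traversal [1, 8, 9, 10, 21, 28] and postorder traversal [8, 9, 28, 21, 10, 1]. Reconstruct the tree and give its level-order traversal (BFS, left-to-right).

Inorder:   [1, 8, 9, 10, 21, 28]
Postorder: [8, 9, 28, 21, 10, 1]
Algorithm: postorder visits root last, so walk postorder right-to-left;
each value is the root of the current inorder slice — split it at that
value, recurse on the right subtree first, then the left.
Recursive splits:
  root=1; inorder splits into left=[], right=[8, 9, 10, 21, 28]
  root=10; inorder splits into left=[8, 9], right=[21, 28]
  root=21; inorder splits into left=[], right=[28]
  root=28; inorder splits into left=[], right=[]
  root=9; inorder splits into left=[8], right=[]
  root=8; inorder splits into left=[], right=[]
Reconstructed level-order: [1, 10, 9, 21, 8, 28]


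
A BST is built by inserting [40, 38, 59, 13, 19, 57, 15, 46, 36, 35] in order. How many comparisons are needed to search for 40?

Search path for 40: 40
Found: True
Comparisons: 1


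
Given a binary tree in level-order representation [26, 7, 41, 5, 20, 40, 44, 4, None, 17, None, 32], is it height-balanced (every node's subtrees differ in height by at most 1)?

Tree (level-order array): [26, 7, 41, 5, 20, 40, 44, 4, None, 17, None, 32]
Definition: a tree is height-balanced if, at every node, |h(left) - h(right)| <= 1 (empty subtree has height -1).
Bottom-up per-node check:
  node 4: h_left=-1, h_right=-1, diff=0 [OK], height=0
  node 5: h_left=0, h_right=-1, diff=1 [OK], height=1
  node 17: h_left=-1, h_right=-1, diff=0 [OK], height=0
  node 20: h_left=0, h_right=-1, diff=1 [OK], height=1
  node 7: h_left=1, h_right=1, diff=0 [OK], height=2
  node 32: h_left=-1, h_right=-1, diff=0 [OK], height=0
  node 40: h_left=0, h_right=-1, diff=1 [OK], height=1
  node 44: h_left=-1, h_right=-1, diff=0 [OK], height=0
  node 41: h_left=1, h_right=0, diff=1 [OK], height=2
  node 26: h_left=2, h_right=2, diff=0 [OK], height=3
All nodes satisfy the balance condition.
Result: Balanced


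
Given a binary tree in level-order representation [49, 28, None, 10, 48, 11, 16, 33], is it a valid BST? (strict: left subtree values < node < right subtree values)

Level-order array: [49, 28, None, 10, 48, 11, 16, 33]
Validate using subtree bounds (lo, hi): at each node, require lo < value < hi,
then recurse left with hi=value and right with lo=value.
Preorder trace (stopping at first violation):
  at node 49 with bounds (-inf, +inf): OK
  at node 28 with bounds (-inf, 49): OK
  at node 10 with bounds (-inf, 28): OK
  at node 11 with bounds (-inf, 10): VIOLATION
Node 11 violates its bound: not (-inf < 11 < 10).
Result: Not a valid BST


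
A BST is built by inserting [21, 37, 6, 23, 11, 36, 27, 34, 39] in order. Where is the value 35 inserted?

Starting tree (level order): [21, 6, 37, None, 11, 23, 39, None, None, None, 36, None, None, 27, None, None, 34]
Insertion path: 21 -> 37 -> 23 -> 36 -> 27 -> 34
Result: insert 35 as right child of 34
Final tree (level order): [21, 6, 37, None, 11, 23, 39, None, None, None, 36, None, None, 27, None, None, 34, None, 35]


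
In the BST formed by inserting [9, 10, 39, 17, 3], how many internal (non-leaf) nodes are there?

Tree built from: [9, 10, 39, 17, 3]
Tree (level-order array): [9, 3, 10, None, None, None, 39, 17]
Rule: An internal node has at least one child.
Per-node child counts:
  node 9: 2 child(ren)
  node 3: 0 child(ren)
  node 10: 1 child(ren)
  node 39: 1 child(ren)
  node 17: 0 child(ren)
Matching nodes: [9, 10, 39]
Count of internal (non-leaf) nodes: 3


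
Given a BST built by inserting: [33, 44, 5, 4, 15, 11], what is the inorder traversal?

Tree insertion order: [33, 44, 5, 4, 15, 11]
Tree (level-order array): [33, 5, 44, 4, 15, None, None, None, None, 11]
Inorder traversal: [4, 5, 11, 15, 33, 44]


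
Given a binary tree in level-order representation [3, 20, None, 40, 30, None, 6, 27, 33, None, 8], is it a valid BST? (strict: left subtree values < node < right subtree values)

Level-order array: [3, 20, None, 40, 30, None, 6, 27, 33, None, 8]
Validate using subtree bounds (lo, hi): at each node, require lo < value < hi,
then recurse left with hi=value and right with lo=value.
Preorder trace (stopping at first violation):
  at node 3 with bounds (-inf, +inf): OK
  at node 20 with bounds (-inf, 3): VIOLATION
Node 20 violates its bound: not (-inf < 20 < 3).
Result: Not a valid BST


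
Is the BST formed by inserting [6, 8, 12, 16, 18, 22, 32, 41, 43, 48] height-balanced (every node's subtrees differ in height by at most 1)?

Tree (level-order array): [6, None, 8, None, 12, None, 16, None, 18, None, 22, None, 32, None, 41, None, 43, None, 48]
Definition: a tree is height-balanced if, at every node, |h(left) - h(right)| <= 1 (empty subtree has height -1).
Bottom-up per-node check:
  node 48: h_left=-1, h_right=-1, diff=0 [OK], height=0
  node 43: h_left=-1, h_right=0, diff=1 [OK], height=1
  node 41: h_left=-1, h_right=1, diff=2 [FAIL (|-1-1|=2 > 1)], height=2
  node 32: h_left=-1, h_right=2, diff=3 [FAIL (|-1-2|=3 > 1)], height=3
  node 22: h_left=-1, h_right=3, diff=4 [FAIL (|-1-3|=4 > 1)], height=4
  node 18: h_left=-1, h_right=4, diff=5 [FAIL (|-1-4|=5 > 1)], height=5
  node 16: h_left=-1, h_right=5, diff=6 [FAIL (|-1-5|=6 > 1)], height=6
  node 12: h_left=-1, h_right=6, diff=7 [FAIL (|-1-6|=7 > 1)], height=7
  node 8: h_left=-1, h_right=7, diff=8 [FAIL (|-1-7|=8 > 1)], height=8
  node 6: h_left=-1, h_right=8, diff=9 [FAIL (|-1-8|=9 > 1)], height=9
Node 41 violates the condition: |-1 - 1| = 2 > 1.
Result: Not balanced


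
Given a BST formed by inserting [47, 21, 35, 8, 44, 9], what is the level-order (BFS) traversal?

Tree insertion order: [47, 21, 35, 8, 44, 9]
Tree (level-order array): [47, 21, None, 8, 35, None, 9, None, 44]
BFS from the root, enqueuing left then right child of each popped node:
  queue [47] -> pop 47, enqueue [21], visited so far: [47]
  queue [21] -> pop 21, enqueue [8, 35], visited so far: [47, 21]
  queue [8, 35] -> pop 8, enqueue [9], visited so far: [47, 21, 8]
  queue [35, 9] -> pop 35, enqueue [44], visited so far: [47, 21, 8, 35]
  queue [9, 44] -> pop 9, enqueue [none], visited so far: [47, 21, 8, 35, 9]
  queue [44] -> pop 44, enqueue [none], visited so far: [47, 21, 8, 35, 9, 44]
Result: [47, 21, 8, 35, 9, 44]


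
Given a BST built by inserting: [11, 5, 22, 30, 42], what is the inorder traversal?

Tree insertion order: [11, 5, 22, 30, 42]
Tree (level-order array): [11, 5, 22, None, None, None, 30, None, 42]
Inorder traversal: [5, 11, 22, 30, 42]


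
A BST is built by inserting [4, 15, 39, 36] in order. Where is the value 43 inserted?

Starting tree (level order): [4, None, 15, None, 39, 36]
Insertion path: 4 -> 15 -> 39
Result: insert 43 as right child of 39
Final tree (level order): [4, None, 15, None, 39, 36, 43]


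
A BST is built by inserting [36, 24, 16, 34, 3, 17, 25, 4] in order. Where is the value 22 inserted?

Starting tree (level order): [36, 24, None, 16, 34, 3, 17, 25, None, None, 4]
Insertion path: 36 -> 24 -> 16 -> 17
Result: insert 22 as right child of 17
Final tree (level order): [36, 24, None, 16, 34, 3, 17, 25, None, None, 4, None, 22]


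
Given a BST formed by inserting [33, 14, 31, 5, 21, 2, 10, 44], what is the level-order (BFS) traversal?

Tree insertion order: [33, 14, 31, 5, 21, 2, 10, 44]
Tree (level-order array): [33, 14, 44, 5, 31, None, None, 2, 10, 21]
BFS from the root, enqueuing left then right child of each popped node:
  queue [33] -> pop 33, enqueue [14, 44], visited so far: [33]
  queue [14, 44] -> pop 14, enqueue [5, 31], visited so far: [33, 14]
  queue [44, 5, 31] -> pop 44, enqueue [none], visited so far: [33, 14, 44]
  queue [5, 31] -> pop 5, enqueue [2, 10], visited so far: [33, 14, 44, 5]
  queue [31, 2, 10] -> pop 31, enqueue [21], visited so far: [33, 14, 44, 5, 31]
  queue [2, 10, 21] -> pop 2, enqueue [none], visited so far: [33, 14, 44, 5, 31, 2]
  queue [10, 21] -> pop 10, enqueue [none], visited so far: [33, 14, 44, 5, 31, 2, 10]
  queue [21] -> pop 21, enqueue [none], visited so far: [33, 14, 44, 5, 31, 2, 10, 21]
Result: [33, 14, 44, 5, 31, 2, 10, 21]


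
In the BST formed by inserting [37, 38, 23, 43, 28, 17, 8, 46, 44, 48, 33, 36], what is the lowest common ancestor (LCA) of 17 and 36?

Tree insertion order: [37, 38, 23, 43, 28, 17, 8, 46, 44, 48, 33, 36]
Tree (level-order array): [37, 23, 38, 17, 28, None, 43, 8, None, None, 33, None, 46, None, None, None, 36, 44, 48]
In a BST, the LCA of p=17, q=36 is the first node v on the
root-to-leaf path with p <= v <= q (go left if both < v, right if both > v).
Walk from root:
  at 37: both 17 and 36 < 37, go left
  at 23: 17 <= 23 <= 36, this is the LCA
LCA = 23


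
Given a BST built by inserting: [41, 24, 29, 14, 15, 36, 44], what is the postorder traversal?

Tree insertion order: [41, 24, 29, 14, 15, 36, 44]
Tree (level-order array): [41, 24, 44, 14, 29, None, None, None, 15, None, 36]
Postorder traversal: [15, 14, 36, 29, 24, 44, 41]


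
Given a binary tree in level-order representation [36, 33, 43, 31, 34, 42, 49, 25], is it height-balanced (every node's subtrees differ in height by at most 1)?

Tree (level-order array): [36, 33, 43, 31, 34, 42, 49, 25]
Definition: a tree is height-balanced if, at every node, |h(left) - h(right)| <= 1 (empty subtree has height -1).
Bottom-up per-node check:
  node 25: h_left=-1, h_right=-1, diff=0 [OK], height=0
  node 31: h_left=0, h_right=-1, diff=1 [OK], height=1
  node 34: h_left=-1, h_right=-1, diff=0 [OK], height=0
  node 33: h_left=1, h_right=0, diff=1 [OK], height=2
  node 42: h_left=-1, h_right=-1, diff=0 [OK], height=0
  node 49: h_left=-1, h_right=-1, diff=0 [OK], height=0
  node 43: h_left=0, h_right=0, diff=0 [OK], height=1
  node 36: h_left=2, h_right=1, diff=1 [OK], height=3
All nodes satisfy the balance condition.
Result: Balanced


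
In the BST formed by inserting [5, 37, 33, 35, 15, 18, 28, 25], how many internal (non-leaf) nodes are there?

Tree built from: [5, 37, 33, 35, 15, 18, 28, 25]
Tree (level-order array): [5, None, 37, 33, None, 15, 35, None, 18, None, None, None, 28, 25]
Rule: An internal node has at least one child.
Per-node child counts:
  node 5: 1 child(ren)
  node 37: 1 child(ren)
  node 33: 2 child(ren)
  node 15: 1 child(ren)
  node 18: 1 child(ren)
  node 28: 1 child(ren)
  node 25: 0 child(ren)
  node 35: 0 child(ren)
Matching nodes: [5, 37, 33, 15, 18, 28]
Count of internal (non-leaf) nodes: 6
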